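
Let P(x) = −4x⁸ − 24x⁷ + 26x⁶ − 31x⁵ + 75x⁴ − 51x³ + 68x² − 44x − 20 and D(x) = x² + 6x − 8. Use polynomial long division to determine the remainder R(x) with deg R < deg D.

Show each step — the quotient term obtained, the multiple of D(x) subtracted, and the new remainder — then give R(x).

Step 1: lead(−4x⁸ − 24x⁷ + 26x⁶ − 31x⁵ + 75x⁴ − 51x³ + 68x² − 44x − 20) ÷ lead(D) = −4x⁸ ÷ x² = −4x⁶. Subtract (−4x⁶)·D = −4x⁸ − 24x⁷ + 32x⁶. Remainder: −6x⁶ − 31x⁵ + 75x⁴ − 51x³ + 68x² − 44x − 20.
Step 2: lead(−6x⁶ − 31x⁵ + 75x⁴ − 51x³ + 68x² − 44x − 20) ÷ lead(D) = −6x⁶ ÷ x² = −6x⁴. Subtract (−6x⁴)·D = −6x⁶ − 36x⁵ + 48x⁴. Remainder: 5x⁵ + 27x⁴ − 51x³ + 68x² − 44x − 20.
Step 3: lead(5x⁵ + 27x⁴ − 51x³ + 68x² − 44x − 20) ÷ lead(D) = 5x⁵ ÷ x² = 5x³. Subtract (5x³)·D = 5x⁵ + 30x⁴ − 40x³. Remainder: −3x⁴ − 11x³ + 68x² − 44x − 20.
Step 4: lead(−3x⁴ − 11x³ + 68x² − 44x − 20) ÷ lead(D) = −3x⁴ ÷ x² = −3x². Subtract (−3x²)·D = −3x⁴ − 18x³ + 24x². Remainder: 7x³ + 44x² − 44x − 20.
Step 5: lead(7x³ + 44x² − 44x − 20) ÷ lead(D) = 7x³ ÷ x² = 7x. Subtract (7x)·D = 7x³ + 42x² − 56x. Remainder: 2x² + 12x − 20.
Step 6: lead(2x² + 12x − 20) ÷ lead(D) = 2x² ÷ x² = 2. Subtract (2)·D = 2x² + 12x − 16. Remainder: −4.

R(x) = −4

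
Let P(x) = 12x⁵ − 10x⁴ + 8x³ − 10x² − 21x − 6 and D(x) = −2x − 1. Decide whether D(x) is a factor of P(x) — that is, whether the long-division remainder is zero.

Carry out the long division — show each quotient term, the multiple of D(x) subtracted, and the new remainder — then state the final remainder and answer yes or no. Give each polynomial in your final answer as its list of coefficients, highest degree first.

R = [0], so D(x) is a factor of P(x). yes

Step 1: lead(12x⁵ − 10x⁴ + 8x³ − 10x² − 21x − 6) ÷ lead(D) = 12x⁵ ÷ −2x = −6x⁴. Subtract (−6x⁴)·D = 12x⁵ + 6x⁴. Remainder: −16x⁴ + 8x³ − 10x² − 21x − 6.
Step 2: lead(−16x⁴ + 8x³ − 10x² − 21x − 6) ÷ lead(D) = −16x⁴ ÷ −2x = 8x³. Subtract (8x³)·D = −16x⁴ − 8x³. Remainder: 16x³ − 10x² − 21x − 6.
Step 3: lead(16x³ − 10x² − 21x − 6) ÷ lead(D) = 16x³ ÷ −2x = −8x². Subtract (−8x²)·D = 16x³ + 8x². Remainder: −18x² − 21x − 6.
Step 4: lead(−18x² − 21x − 6) ÷ lead(D) = −18x² ÷ −2x = 9x. Subtract (9x)·D = −18x² − 9x. Remainder: −12x − 6.
Step 5: lead(−12x − 6) ÷ lead(D) = −12x ÷ −2x = 6. Subtract (6)·D = −12x − 6. Remainder: 0.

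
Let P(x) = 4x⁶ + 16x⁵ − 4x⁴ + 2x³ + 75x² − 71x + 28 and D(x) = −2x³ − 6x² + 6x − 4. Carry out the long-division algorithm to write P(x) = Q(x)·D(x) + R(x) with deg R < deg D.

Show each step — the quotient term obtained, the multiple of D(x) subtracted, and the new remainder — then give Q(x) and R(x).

Step 1: lead(4x⁶ + 16x⁵ − 4x⁴ + 2x³ + 75x² − 71x + 28) ÷ lead(D) = 4x⁶ ÷ −2x³ = −2x³. Subtract (−2x³)·D = 4x⁶ + 12x⁵ − 12x⁴ + 8x³. Remainder: 4x⁵ + 8x⁴ − 6x³ + 75x² − 71x + 28.
Step 2: lead(4x⁵ + 8x⁴ − 6x³ + 75x² − 71x + 28) ÷ lead(D) = 4x⁵ ÷ −2x³ = −2x². Subtract (−2x²)·D = 4x⁵ + 12x⁴ − 12x³ + 8x². Remainder: −4x⁴ + 6x³ + 67x² − 71x + 28.
Step 3: lead(−4x⁴ + 6x³ + 67x² − 71x + 28) ÷ lead(D) = −4x⁴ ÷ −2x³ = 2x. Subtract (2x)·D = −4x⁴ − 12x³ + 12x² − 8x. Remainder: 18x³ + 55x² − 63x + 28.
Step 4: lead(18x³ + 55x² − 63x + 28) ÷ lead(D) = 18x³ ÷ −2x³ = −9. Subtract (−9)·D = 18x³ + 54x² − 54x + 36. Remainder: x² − 9x − 8.

Q(x) = −2x³ − 2x² + 2x − 9; R(x) = x² − 9x − 8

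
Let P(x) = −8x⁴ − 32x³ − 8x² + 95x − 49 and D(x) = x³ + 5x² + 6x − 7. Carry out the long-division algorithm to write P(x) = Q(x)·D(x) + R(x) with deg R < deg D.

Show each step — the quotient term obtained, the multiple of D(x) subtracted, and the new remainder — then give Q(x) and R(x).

Q(x) = −8x + 8; R(x) = −9x + 7

Step 1: lead(−8x⁴ − 32x³ − 8x² + 95x − 49) ÷ lead(D) = −8x⁴ ÷ x³ = −8x. Subtract (−8x)·D = −8x⁴ − 40x³ − 48x² + 56x. Remainder: 8x³ + 40x² + 39x − 49.
Step 2: lead(8x³ + 40x² + 39x − 49) ÷ lead(D) = 8x³ ÷ x³ = 8. Subtract (8)·D = 8x³ + 40x² + 48x − 56. Remainder: −9x + 7.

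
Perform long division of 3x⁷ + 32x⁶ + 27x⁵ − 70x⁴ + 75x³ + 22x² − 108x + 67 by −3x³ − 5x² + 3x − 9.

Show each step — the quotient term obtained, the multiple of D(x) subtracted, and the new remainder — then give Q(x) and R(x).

Q(x) = −x⁴ − 9x³ + 5x² + 9x − 8; R(x) = −3x − 5

Step 1: lead(3x⁷ + 32x⁶ + 27x⁵ − 70x⁴ + 75x³ + 22x² − 108x + 67) ÷ lead(D) = 3x⁷ ÷ −3x³ = −x⁴. Subtract (−x⁴)·D = 3x⁷ + 5x⁶ − 3x⁵ + 9x⁴. Remainder: 27x⁶ + 30x⁵ − 79x⁴ + 75x³ + 22x² − 108x + 67.
Step 2: lead(27x⁶ + 30x⁵ − 79x⁴ + 75x³ + 22x² − 108x + 67) ÷ lead(D) = 27x⁶ ÷ −3x³ = −9x³. Subtract (−9x³)·D = 27x⁶ + 45x⁵ − 27x⁴ + 81x³. Remainder: −15x⁵ − 52x⁴ − 6x³ + 22x² − 108x + 67.
Step 3: lead(−15x⁵ − 52x⁴ − 6x³ + 22x² − 108x + 67) ÷ lead(D) = −15x⁵ ÷ −3x³ = 5x². Subtract (5x²)·D = −15x⁵ − 25x⁴ + 15x³ − 45x². Remainder: −27x⁴ − 21x³ + 67x² − 108x + 67.
Step 4: lead(−27x⁴ − 21x³ + 67x² − 108x + 67) ÷ lead(D) = −27x⁴ ÷ −3x³ = 9x. Subtract (9x)·D = −27x⁴ − 45x³ + 27x² − 81x. Remainder: 24x³ + 40x² − 27x + 67.
Step 5: lead(24x³ + 40x² − 27x + 67) ÷ lead(D) = 24x³ ÷ −3x³ = −8. Subtract (−8)·D = 24x³ + 40x² − 24x + 72. Remainder: −3x − 5.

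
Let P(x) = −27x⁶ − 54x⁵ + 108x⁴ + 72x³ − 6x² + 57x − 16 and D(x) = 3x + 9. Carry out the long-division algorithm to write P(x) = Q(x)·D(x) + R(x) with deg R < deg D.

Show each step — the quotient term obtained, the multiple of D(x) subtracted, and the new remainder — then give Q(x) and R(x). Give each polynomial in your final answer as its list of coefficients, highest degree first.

Q = [-9, 9, 9, -3, 7, -2]; R = [2]

Step 1: lead(−27x⁶ − 54x⁵ + 108x⁴ + 72x³ − 6x² + 57x − 16) ÷ lead(D) = −27x⁶ ÷ 3x = −9x⁵. Subtract (−9x⁵)·D = −27x⁶ − 81x⁵. Remainder: 27x⁵ + 108x⁴ + 72x³ − 6x² + 57x − 16.
Step 2: lead(27x⁵ + 108x⁴ + 72x³ − 6x² + 57x − 16) ÷ lead(D) = 27x⁵ ÷ 3x = 9x⁴. Subtract (9x⁴)·D = 27x⁵ + 81x⁴. Remainder: 27x⁴ + 72x³ − 6x² + 57x − 16.
Step 3: lead(27x⁴ + 72x³ − 6x² + 57x − 16) ÷ lead(D) = 27x⁴ ÷ 3x = 9x³. Subtract (9x³)·D = 27x⁴ + 81x³. Remainder: −9x³ − 6x² + 57x − 16.
Step 4: lead(−9x³ − 6x² + 57x − 16) ÷ lead(D) = −9x³ ÷ 3x = −3x². Subtract (−3x²)·D = −9x³ − 27x². Remainder: 21x² + 57x − 16.
Step 5: lead(21x² + 57x − 16) ÷ lead(D) = 21x² ÷ 3x = 7x. Subtract (7x)·D = 21x² + 63x. Remainder: −6x − 16.
Step 6: lead(−6x − 16) ÷ lead(D) = −6x ÷ 3x = −2. Subtract (−2)·D = −6x − 18. Remainder: 2.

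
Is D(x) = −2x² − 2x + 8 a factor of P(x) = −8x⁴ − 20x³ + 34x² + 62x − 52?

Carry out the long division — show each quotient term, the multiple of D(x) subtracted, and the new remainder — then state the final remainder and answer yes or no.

Step 1: lead(−8x⁴ − 20x³ + 34x² + 62x − 52) ÷ lead(D) = −8x⁴ ÷ −2x² = 4x². Subtract (4x²)·D = −8x⁴ − 8x³ + 32x². Remainder: −12x³ + 2x² + 62x − 52.
Step 2: lead(−12x³ + 2x² + 62x − 52) ÷ lead(D) = −12x³ ÷ −2x² = 6x. Subtract (6x)·D = −12x³ − 12x² + 48x. Remainder: 14x² + 14x − 52.
Step 3: lead(14x² + 14x − 52) ÷ lead(D) = 14x² ÷ −2x² = −7. Subtract (−7)·D = 14x² + 14x − 56. Remainder: 4.

R(x) = 4, so D(x) is not a factor of P(x). no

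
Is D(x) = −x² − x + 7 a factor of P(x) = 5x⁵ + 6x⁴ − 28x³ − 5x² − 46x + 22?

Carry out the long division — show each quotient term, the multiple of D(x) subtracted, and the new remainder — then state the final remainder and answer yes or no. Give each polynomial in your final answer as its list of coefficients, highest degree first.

Step 1: lead(5x⁵ + 6x⁴ − 28x³ − 5x² − 46x + 22) ÷ lead(D) = 5x⁵ ÷ −x² = −5x³. Subtract (−5x³)·D = 5x⁵ + 5x⁴ − 35x³. Remainder: x⁴ + 7x³ − 5x² − 46x + 22.
Step 2: lead(x⁴ + 7x³ − 5x² − 46x + 22) ÷ lead(D) = x⁴ ÷ −x² = −x². Subtract (−x²)·D = x⁴ + x³ − 7x². Remainder: 6x³ + 2x² − 46x + 22.
Step 3: lead(6x³ + 2x² − 46x + 22) ÷ lead(D) = 6x³ ÷ −x² = −6x. Subtract (−6x)·D = 6x³ + 6x² − 42x. Remainder: −4x² − 4x + 22.
Step 4: lead(−4x² − 4x + 22) ÷ lead(D) = −4x² ÷ −x² = 4. Subtract (4)·D = −4x² − 4x + 28. Remainder: −6.

R = [-6], so D(x) is not a factor of P(x). no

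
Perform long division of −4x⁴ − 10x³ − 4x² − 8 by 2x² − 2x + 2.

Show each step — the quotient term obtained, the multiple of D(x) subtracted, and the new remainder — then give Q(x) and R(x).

Q(x) = −2x² − 7x − 7; R(x) = 6

Step 1: lead(−4x⁴ − 10x³ − 4x² − 8) ÷ lead(D) = −4x⁴ ÷ 2x² = −2x². Subtract (−2x²)·D = −4x⁴ + 4x³ − 4x². Remainder: −14x³ − 8.
Step 2: lead(−14x³ − 8) ÷ lead(D) = −14x³ ÷ 2x² = −7x. Subtract (−7x)·D = −14x³ + 14x² − 14x. Remainder: −14x² + 14x − 8.
Step 3: lead(−14x² + 14x − 8) ÷ lead(D) = −14x² ÷ 2x² = −7. Subtract (−7)·D = −14x² + 14x − 14. Remainder: 6.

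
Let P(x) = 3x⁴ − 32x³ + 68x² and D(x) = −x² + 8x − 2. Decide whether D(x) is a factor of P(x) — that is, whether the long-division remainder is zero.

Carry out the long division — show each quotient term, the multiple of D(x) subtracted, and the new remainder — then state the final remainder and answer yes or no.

Step 1: lead(3x⁴ − 32x³ + 68x²) ÷ lead(D) = 3x⁴ ÷ −x² = −3x². Subtract (−3x²)·D = 3x⁴ − 24x³ + 6x². Remainder: −8x³ + 62x².
Step 2: lead(−8x³ + 62x²) ÷ lead(D) = −8x³ ÷ −x² = 8x. Subtract (8x)·D = −8x³ + 64x² − 16x. Remainder: −2x² + 16x.
Step 3: lead(−2x² + 16x) ÷ lead(D) = −2x² ÷ −x² = 2. Subtract (2)·D = −2x² + 16x − 4. Remainder: 4.

R(x) = 4, so D(x) is not a factor of P(x). no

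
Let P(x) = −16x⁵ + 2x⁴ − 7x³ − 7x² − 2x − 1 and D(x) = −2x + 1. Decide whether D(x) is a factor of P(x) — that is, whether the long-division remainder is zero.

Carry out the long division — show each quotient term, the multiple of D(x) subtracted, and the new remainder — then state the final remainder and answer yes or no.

Step 1: lead(−16x⁵ + 2x⁴ − 7x³ − 7x² − 2x − 1) ÷ lead(D) = −16x⁵ ÷ −2x = 8x⁴. Subtract (8x⁴)·D = −16x⁵ + 8x⁴. Remainder: −6x⁴ − 7x³ − 7x² − 2x − 1.
Step 2: lead(−6x⁴ − 7x³ − 7x² − 2x − 1) ÷ lead(D) = −6x⁴ ÷ −2x = 3x³. Subtract (3x³)·D = −6x⁴ + 3x³. Remainder: −10x³ − 7x² − 2x − 1.
Step 3: lead(−10x³ − 7x² − 2x − 1) ÷ lead(D) = −10x³ ÷ −2x = 5x². Subtract (5x²)·D = −10x³ + 5x². Remainder: −12x² − 2x − 1.
Step 4: lead(−12x² − 2x − 1) ÷ lead(D) = −12x² ÷ −2x = 6x. Subtract (6x)·D = −12x² + 6x. Remainder: −8x − 1.
Step 5: lead(−8x − 1) ÷ lead(D) = −8x ÷ −2x = 4. Subtract (4)·D = −8x + 4. Remainder: −5.

R(x) = −5, so D(x) is not a factor of P(x). no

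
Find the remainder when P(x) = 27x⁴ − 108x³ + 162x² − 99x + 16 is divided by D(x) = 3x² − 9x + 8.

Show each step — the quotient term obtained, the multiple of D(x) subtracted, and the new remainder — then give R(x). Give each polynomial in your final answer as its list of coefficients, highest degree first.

Step 1: lead(27x⁴ − 108x³ + 162x² − 99x + 16) ÷ lead(D) = 27x⁴ ÷ 3x² = 9x². Subtract (9x²)·D = 27x⁴ − 81x³ + 72x². Remainder: −27x³ + 90x² − 99x + 16.
Step 2: lead(−27x³ + 90x² − 99x + 16) ÷ lead(D) = −27x³ ÷ 3x² = −9x. Subtract (−9x)·D = −27x³ + 81x² − 72x. Remainder: 9x² − 27x + 16.
Step 3: lead(9x² − 27x + 16) ÷ lead(D) = 9x² ÷ 3x² = 3. Subtract (3)·D = 9x² − 27x + 24. Remainder: −8.

R = [-8]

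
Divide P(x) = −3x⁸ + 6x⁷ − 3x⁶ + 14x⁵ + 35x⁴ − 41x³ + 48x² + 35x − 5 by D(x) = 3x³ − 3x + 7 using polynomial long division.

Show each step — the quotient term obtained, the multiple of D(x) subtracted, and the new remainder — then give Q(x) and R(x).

Q(x) = −x⁵ + 2x⁴ − 2x³ + 9x² + 5x; R(x) = −5

Step 1: lead(−3x⁸ + 6x⁷ − 3x⁶ + 14x⁵ + 35x⁴ − 41x³ + 48x² + 35x − 5) ÷ lead(D) = −3x⁸ ÷ 3x³ = −x⁵. Subtract (−x⁵)·D = −3x⁸ + 3x⁶ − 7x⁵. Remainder: 6x⁷ − 6x⁶ + 21x⁵ + 35x⁴ − 41x³ + 48x² + 35x − 5.
Step 2: lead(6x⁷ − 6x⁶ + 21x⁵ + 35x⁴ − 41x³ + 48x² + 35x − 5) ÷ lead(D) = 6x⁷ ÷ 3x³ = 2x⁴. Subtract (2x⁴)·D = 6x⁷ − 6x⁵ + 14x⁴. Remainder: −6x⁶ + 27x⁵ + 21x⁴ − 41x³ + 48x² + 35x − 5.
Step 3: lead(−6x⁶ + 27x⁵ + 21x⁴ − 41x³ + 48x² + 35x − 5) ÷ lead(D) = −6x⁶ ÷ 3x³ = −2x³. Subtract (−2x³)·D = −6x⁶ + 6x⁴ − 14x³. Remainder: 27x⁵ + 15x⁴ − 27x³ + 48x² + 35x − 5.
Step 4: lead(27x⁵ + 15x⁴ − 27x³ + 48x² + 35x − 5) ÷ lead(D) = 27x⁵ ÷ 3x³ = 9x². Subtract (9x²)·D = 27x⁵ − 27x³ + 63x². Remainder: 15x⁴ − 15x² + 35x − 5.
Step 5: lead(15x⁴ − 15x² + 35x − 5) ÷ lead(D) = 15x⁴ ÷ 3x³ = 5x. Subtract (5x)·D = 15x⁴ − 15x² + 35x. Remainder: −5.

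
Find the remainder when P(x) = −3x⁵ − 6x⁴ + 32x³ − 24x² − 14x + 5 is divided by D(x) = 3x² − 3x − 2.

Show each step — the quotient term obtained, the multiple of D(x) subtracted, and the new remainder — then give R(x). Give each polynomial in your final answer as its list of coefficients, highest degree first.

Step 1: lead(−3x⁵ − 6x⁴ + 32x³ − 24x² − 14x + 5) ÷ lead(D) = −3x⁵ ÷ 3x² = −x³. Subtract (−x³)·D = −3x⁵ + 3x⁴ + 2x³. Remainder: −9x⁴ + 30x³ − 24x² − 14x + 5.
Step 2: lead(−9x⁴ + 30x³ − 24x² − 14x + 5) ÷ lead(D) = −9x⁴ ÷ 3x² = −3x². Subtract (−3x²)·D = −9x⁴ + 9x³ + 6x². Remainder: 21x³ − 30x² − 14x + 5.
Step 3: lead(21x³ − 30x² − 14x + 5) ÷ lead(D) = 21x³ ÷ 3x² = 7x. Subtract (7x)·D = 21x³ − 21x² − 14x. Remainder: −9x² + 5.
Step 4: lead(−9x² + 5) ÷ lead(D) = −9x² ÷ 3x² = −3. Subtract (−3)·D = −9x² + 9x + 6. Remainder: −9x − 1.

R = [-9, -1]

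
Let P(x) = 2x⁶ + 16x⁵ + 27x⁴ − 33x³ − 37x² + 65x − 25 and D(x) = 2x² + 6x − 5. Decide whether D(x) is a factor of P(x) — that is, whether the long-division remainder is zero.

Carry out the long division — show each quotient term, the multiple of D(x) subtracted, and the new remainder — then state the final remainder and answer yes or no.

R(x) = 0, so D(x) is a factor of P(x). yes

Step 1: lead(2x⁶ + 16x⁵ + 27x⁴ − 33x³ − 37x² + 65x − 25) ÷ lead(D) = 2x⁶ ÷ 2x² = x⁴. Subtract (x⁴)·D = 2x⁶ + 6x⁵ − 5x⁴. Remainder: 10x⁵ + 32x⁴ − 33x³ − 37x² + 65x − 25.
Step 2: lead(10x⁵ + 32x⁴ − 33x³ − 37x² + 65x − 25) ÷ lead(D) = 10x⁵ ÷ 2x² = 5x³. Subtract (5x³)·D = 10x⁵ + 30x⁴ − 25x³. Remainder: 2x⁴ − 8x³ − 37x² + 65x − 25.
Step 3: lead(2x⁴ − 8x³ − 37x² + 65x − 25) ÷ lead(D) = 2x⁴ ÷ 2x² = x². Subtract (x²)·D = 2x⁴ + 6x³ − 5x². Remainder: −14x³ − 32x² + 65x − 25.
Step 4: lead(−14x³ − 32x² + 65x − 25) ÷ lead(D) = −14x³ ÷ 2x² = −7x. Subtract (−7x)·D = −14x³ − 42x² + 35x. Remainder: 10x² + 30x − 25.
Step 5: lead(10x² + 30x − 25) ÷ lead(D) = 10x² ÷ 2x² = 5. Subtract (5)·D = 10x² + 30x − 25. Remainder: 0.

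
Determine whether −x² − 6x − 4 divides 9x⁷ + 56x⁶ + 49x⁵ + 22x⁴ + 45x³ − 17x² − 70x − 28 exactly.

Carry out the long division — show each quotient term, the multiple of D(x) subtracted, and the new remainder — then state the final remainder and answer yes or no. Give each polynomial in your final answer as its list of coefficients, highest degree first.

Step 1: lead(9x⁷ + 56x⁶ + 49x⁵ + 22x⁴ + 45x³ − 17x² − 70x − 28) ÷ lead(D) = 9x⁷ ÷ −x² = −9x⁵. Subtract (−9x⁵)·D = 9x⁷ + 54x⁶ + 36x⁵. Remainder: 2x⁶ + 13x⁵ + 22x⁴ + 45x³ − 17x² − 70x − 28.
Step 2: lead(2x⁶ + 13x⁵ + 22x⁴ + 45x³ − 17x² − 70x − 28) ÷ lead(D) = 2x⁶ ÷ −x² = −2x⁴. Subtract (−2x⁴)·D = 2x⁶ + 12x⁵ + 8x⁴. Remainder: x⁵ + 14x⁴ + 45x³ − 17x² − 70x − 28.
Step 3: lead(x⁵ + 14x⁴ + 45x³ − 17x² − 70x − 28) ÷ lead(D) = x⁵ ÷ −x² = −x³. Subtract (−x³)·D = x⁵ + 6x⁴ + 4x³. Remainder: 8x⁴ + 41x³ − 17x² − 70x − 28.
Step 4: lead(8x⁴ + 41x³ − 17x² − 70x − 28) ÷ lead(D) = 8x⁴ ÷ −x² = −8x². Subtract (−8x²)·D = 8x⁴ + 48x³ + 32x². Remainder: −7x³ − 49x² − 70x − 28.
Step 5: lead(−7x³ − 49x² − 70x − 28) ÷ lead(D) = −7x³ ÷ −x² = 7x. Subtract (7x)·D = −7x³ − 42x² − 28x. Remainder: −7x² − 42x − 28.
Step 6: lead(−7x² − 42x − 28) ÷ lead(D) = −7x² ÷ −x² = 7. Subtract (7)·D = −7x² − 42x − 28. Remainder: 0.

R = [0], so D(x) is a factor of P(x). yes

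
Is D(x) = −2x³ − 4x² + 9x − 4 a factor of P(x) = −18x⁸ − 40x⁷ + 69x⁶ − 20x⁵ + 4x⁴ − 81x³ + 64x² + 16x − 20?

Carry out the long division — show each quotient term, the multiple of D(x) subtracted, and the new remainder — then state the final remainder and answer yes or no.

R(x) = −9x² + 7x, so D(x) is not a factor of P(x). no

Step 1: lead(−18x⁸ − 40x⁷ + 69x⁶ − 20x⁵ + 4x⁴ − 81x³ + 64x² + 16x − 20) ÷ lead(D) = −18x⁸ ÷ −2x³ = 9x⁵. Subtract (9x⁵)·D = −18x⁸ − 36x⁷ + 81x⁶ − 36x⁵. Remainder: −4x⁷ − 12x⁶ + 16x⁵ + 4x⁴ − 81x³ + 64x² + 16x − 20.
Step 2: lead(−4x⁷ − 12x⁶ + 16x⁵ + 4x⁴ − 81x³ + 64x² + 16x − 20) ÷ lead(D) = −4x⁷ ÷ −2x³ = 2x⁴. Subtract (2x⁴)·D = −4x⁷ − 8x⁶ + 18x⁵ − 8x⁴. Remainder: −4x⁶ − 2x⁵ + 12x⁴ − 81x³ + 64x² + 16x − 20.
Step 3: lead(−4x⁶ − 2x⁵ + 12x⁴ − 81x³ + 64x² + 16x − 20) ÷ lead(D) = −4x⁶ ÷ −2x³ = 2x³. Subtract (2x³)·D = −4x⁶ − 8x⁵ + 18x⁴ − 8x³. Remainder: 6x⁵ − 6x⁴ − 73x³ + 64x² + 16x − 20.
Step 4: lead(6x⁵ − 6x⁴ − 73x³ + 64x² + 16x − 20) ÷ lead(D) = 6x⁵ ÷ −2x³ = −3x². Subtract (−3x²)·D = 6x⁵ + 12x⁴ − 27x³ + 12x². Remainder: −18x⁴ − 46x³ + 52x² + 16x − 20.
Step 5: lead(−18x⁴ − 46x³ + 52x² + 16x − 20) ÷ lead(D) = −18x⁴ ÷ −2x³ = 9x. Subtract (9x)·D = −18x⁴ − 36x³ + 81x² − 36x. Remainder: −10x³ − 29x² + 52x − 20.
Step 6: lead(−10x³ − 29x² + 52x − 20) ÷ lead(D) = −10x³ ÷ −2x³ = 5. Subtract (5)·D = −10x³ − 20x² + 45x − 20. Remainder: −9x² + 7x.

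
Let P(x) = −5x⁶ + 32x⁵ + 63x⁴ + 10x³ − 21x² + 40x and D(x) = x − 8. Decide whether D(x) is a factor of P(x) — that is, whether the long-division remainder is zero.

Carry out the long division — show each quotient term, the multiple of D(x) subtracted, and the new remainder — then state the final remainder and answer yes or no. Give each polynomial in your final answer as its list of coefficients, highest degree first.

Step 1: lead(−5x⁶ + 32x⁵ + 63x⁴ + 10x³ − 21x² + 40x) ÷ lead(D) = −5x⁶ ÷ x = −5x⁵. Subtract (−5x⁵)·D = −5x⁶ + 40x⁵. Remainder: −8x⁵ + 63x⁴ + 10x³ − 21x² + 40x.
Step 2: lead(−8x⁵ + 63x⁴ + 10x³ − 21x² + 40x) ÷ lead(D) = −8x⁵ ÷ x = −8x⁴. Subtract (−8x⁴)·D = −8x⁵ + 64x⁴. Remainder: −x⁴ + 10x³ − 21x² + 40x.
Step 3: lead(−x⁴ + 10x³ − 21x² + 40x) ÷ lead(D) = −x⁴ ÷ x = −x³. Subtract (−x³)·D = −x⁴ + 8x³. Remainder: 2x³ − 21x² + 40x.
Step 4: lead(2x³ − 21x² + 40x) ÷ lead(D) = 2x³ ÷ x = 2x². Subtract (2x²)·D = 2x³ − 16x². Remainder: −5x² + 40x.
Step 5: lead(−5x² + 40x) ÷ lead(D) = −5x² ÷ x = −5x. Subtract (−5x)·D = −5x² + 40x. Remainder: 0.

R = [0], so D(x) is a factor of P(x). yes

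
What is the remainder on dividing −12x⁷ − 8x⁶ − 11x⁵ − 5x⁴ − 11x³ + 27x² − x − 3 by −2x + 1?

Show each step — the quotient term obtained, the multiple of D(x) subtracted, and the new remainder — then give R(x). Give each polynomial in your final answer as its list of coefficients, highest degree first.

R = [1]

Step 1: lead(−12x⁷ − 8x⁶ − 11x⁵ − 5x⁴ − 11x³ + 27x² − x − 3) ÷ lead(D) = −12x⁷ ÷ −2x = 6x⁶. Subtract (6x⁶)·D = −12x⁷ + 6x⁶. Remainder: −14x⁶ − 11x⁵ − 5x⁴ − 11x³ + 27x² − x − 3.
Step 2: lead(−14x⁶ − 11x⁵ − 5x⁴ − 11x³ + 27x² − x − 3) ÷ lead(D) = −14x⁶ ÷ −2x = 7x⁵. Subtract (7x⁵)·D = −14x⁶ + 7x⁵. Remainder: −18x⁵ − 5x⁴ − 11x³ + 27x² − x − 3.
Step 3: lead(−18x⁵ − 5x⁴ − 11x³ + 27x² − x − 3) ÷ lead(D) = −18x⁵ ÷ −2x = 9x⁴. Subtract (9x⁴)·D = −18x⁵ + 9x⁴. Remainder: −14x⁴ − 11x³ + 27x² − x − 3.
Step 4: lead(−14x⁴ − 11x³ + 27x² − x − 3) ÷ lead(D) = −14x⁴ ÷ −2x = 7x³. Subtract (7x³)·D = −14x⁴ + 7x³. Remainder: −18x³ + 27x² − x − 3.
Step 5: lead(−18x³ + 27x² − x − 3) ÷ lead(D) = −18x³ ÷ −2x = 9x². Subtract (9x²)·D = −18x³ + 9x². Remainder: 18x² − x − 3.
Step 6: lead(18x² − x − 3) ÷ lead(D) = 18x² ÷ −2x = −9x. Subtract (−9x)·D = 18x² − 9x. Remainder: 8x − 3.
Step 7: lead(8x − 3) ÷ lead(D) = 8x ÷ −2x = −4. Subtract (−4)·D = 8x − 4. Remainder: 1.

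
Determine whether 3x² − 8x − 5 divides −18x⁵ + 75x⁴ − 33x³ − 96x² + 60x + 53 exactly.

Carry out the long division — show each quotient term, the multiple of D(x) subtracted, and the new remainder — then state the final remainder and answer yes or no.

R(x) = 3x + 8, so D(x) is not a factor of P(x). no

Step 1: lead(−18x⁵ + 75x⁴ − 33x³ − 96x² + 60x + 53) ÷ lead(D) = −18x⁵ ÷ 3x² = −6x³. Subtract (−6x³)·D = −18x⁵ + 48x⁴ + 30x³. Remainder: 27x⁴ − 63x³ − 96x² + 60x + 53.
Step 2: lead(27x⁴ − 63x³ − 96x² + 60x + 53) ÷ lead(D) = 27x⁴ ÷ 3x² = 9x². Subtract (9x²)·D = 27x⁴ − 72x³ − 45x². Remainder: 9x³ − 51x² + 60x + 53.
Step 3: lead(9x³ − 51x² + 60x + 53) ÷ lead(D) = 9x³ ÷ 3x² = 3x. Subtract (3x)·D = 9x³ − 24x² − 15x. Remainder: −27x² + 75x + 53.
Step 4: lead(−27x² + 75x + 53) ÷ lead(D) = −27x² ÷ 3x² = −9. Subtract (−9)·D = −27x² + 72x + 45. Remainder: 3x + 8.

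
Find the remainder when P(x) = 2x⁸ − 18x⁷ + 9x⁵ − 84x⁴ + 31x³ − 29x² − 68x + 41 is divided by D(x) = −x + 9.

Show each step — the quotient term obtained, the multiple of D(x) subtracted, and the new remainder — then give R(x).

Step 1: lead(2x⁸ − 18x⁷ + 9x⁵ − 84x⁴ + 31x³ − 29x² − 68x + 41) ÷ lead(D) = 2x⁸ ÷ −x = −2x⁷. Subtract (−2x⁷)·D = 2x⁸ − 18x⁷. Remainder: 9x⁵ − 84x⁴ + 31x³ − 29x² − 68x + 41.
Step 2: lead(9x⁵ − 84x⁴ + 31x³ − 29x² − 68x + 41) ÷ lead(D) = 9x⁵ ÷ −x = −9x⁴. Subtract (−9x⁴)·D = 9x⁵ − 81x⁴. Remainder: −3x⁴ + 31x³ − 29x² − 68x + 41.
Step 3: lead(−3x⁴ + 31x³ − 29x² − 68x + 41) ÷ lead(D) = −3x⁴ ÷ −x = 3x³. Subtract (3x³)·D = −3x⁴ + 27x³. Remainder: 4x³ − 29x² − 68x + 41.
Step 4: lead(4x³ − 29x² − 68x + 41) ÷ lead(D) = 4x³ ÷ −x = −4x². Subtract (−4x²)·D = 4x³ − 36x². Remainder: 7x² − 68x + 41.
Step 5: lead(7x² − 68x + 41) ÷ lead(D) = 7x² ÷ −x = −7x. Subtract (−7x)·D = 7x² − 63x. Remainder: −5x + 41.
Step 6: lead(−5x + 41) ÷ lead(D) = −5x ÷ −x = 5. Subtract (5)·D = −5x + 45. Remainder: −4.

R(x) = −4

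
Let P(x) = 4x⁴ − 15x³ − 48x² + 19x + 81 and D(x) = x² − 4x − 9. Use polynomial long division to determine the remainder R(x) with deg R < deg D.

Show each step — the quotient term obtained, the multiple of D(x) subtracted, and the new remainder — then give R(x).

Step 1: lead(4x⁴ − 15x³ − 48x² + 19x + 81) ÷ lead(D) = 4x⁴ ÷ x² = 4x². Subtract (4x²)·D = 4x⁴ − 16x³ − 36x². Remainder: x³ − 12x² + 19x + 81.
Step 2: lead(x³ − 12x² + 19x + 81) ÷ lead(D) = x³ ÷ x² = x. Subtract (x)·D = x³ − 4x² − 9x. Remainder: −8x² + 28x + 81.
Step 3: lead(−8x² + 28x + 81) ÷ lead(D) = −8x² ÷ x² = −8. Subtract (−8)·D = −8x² + 32x + 72. Remainder: −4x + 9.

R(x) = −4x + 9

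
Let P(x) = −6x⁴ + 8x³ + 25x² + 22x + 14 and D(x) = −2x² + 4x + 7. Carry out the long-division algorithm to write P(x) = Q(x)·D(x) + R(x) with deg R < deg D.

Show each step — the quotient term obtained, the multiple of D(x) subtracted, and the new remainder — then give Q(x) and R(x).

Step 1: lead(−6x⁴ + 8x³ + 25x² + 22x + 14) ÷ lead(D) = −6x⁴ ÷ −2x² = 3x². Subtract (3x²)·D = −6x⁴ + 12x³ + 21x². Remainder: −4x³ + 4x² + 22x + 14.
Step 2: lead(−4x³ + 4x² + 22x + 14) ÷ lead(D) = −4x³ ÷ −2x² = 2x. Subtract (2x)·D = −4x³ + 8x² + 14x. Remainder: −4x² + 8x + 14.
Step 3: lead(−4x² + 8x + 14) ÷ lead(D) = −4x² ÷ −2x² = 2. Subtract (2)·D = −4x² + 8x + 14. Remainder: 0.

Q(x) = 3x² + 2x + 2; R(x) = 0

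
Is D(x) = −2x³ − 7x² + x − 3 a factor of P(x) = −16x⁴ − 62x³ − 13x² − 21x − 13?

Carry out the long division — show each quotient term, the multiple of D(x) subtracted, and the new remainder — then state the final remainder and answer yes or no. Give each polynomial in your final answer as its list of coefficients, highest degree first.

R = [-4], so D(x) is not a factor of P(x). no

Step 1: lead(−16x⁴ − 62x³ − 13x² − 21x − 13) ÷ lead(D) = −16x⁴ ÷ −2x³ = 8x. Subtract (8x)·D = −16x⁴ − 56x³ + 8x² − 24x. Remainder: −6x³ − 21x² + 3x − 13.
Step 2: lead(−6x³ − 21x² + 3x − 13) ÷ lead(D) = −6x³ ÷ −2x³ = 3. Subtract (3)·D = −6x³ − 21x² + 3x − 9. Remainder: −4.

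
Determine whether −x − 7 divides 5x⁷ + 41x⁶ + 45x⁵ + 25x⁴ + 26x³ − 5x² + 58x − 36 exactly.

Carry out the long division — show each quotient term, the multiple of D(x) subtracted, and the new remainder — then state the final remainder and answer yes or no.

Step 1: lead(5x⁷ + 41x⁶ + 45x⁵ + 25x⁴ + 26x³ − 5x² + 58x − 36) ÷ lead(D) = 5x⁷ ÷ −x = −5x⁶. Subtract (−5x⁶)·D = 5x⁷ + 35x⁶. Remainder: 6x⁶ + 45x⁵ + 25x⁴ + 26x³ − 5x² + 58x − 36.
Step 2: lead(6x⁶ + 45x⁵ + 25x⁴ + 26x³ − 5x² + 58x − 36) ÷ lead(D) = 6x⁶ ÷ −x = −6x⁵. Subtract (−6x⁵)·D = 6x⁶ + 42x⁵. Remainder: 3x⁵ + 25x⁴ + 26x³ − 5x² + 58x − 36.
Step 3: lead(3x⁵ + 25x⁴ + 26x³ − 5x² + 58x − 36) ÷ lead(D) = 3x⁵ ÷ −x = −3x⁴. Subtract (−3x⁴)·D = 3x⁵ + 21x⁴. Remainder: 4x⁴ + 26x³ − 5x² + 58x − 36.
Step 4: lead(4x⁴ + 26x³ − 5x² + 58x − 36) ÷ lead(D) = 4x⁴ ÷ −x = −4x³. Subtract (−4x³)·D = 4x⁴ + 28x³. Remainder: −2x³ − 5x² + 58x − 36.
Step 5: lead(−2x³ − 5x² + 58x − 36) ÷ lead(D) = −2x³ ÷ −x = 2x². Subtract (2x²)·D = −2x³ − 14x². Remainder: 9x² + 58x − 36.
Step 6: lead(9x² + 58x − 36) ÷ lead(D) = 9x² ÷ −x = −9x. Subtract (−9x)·D = 9x² + 63x. Remainder: −5x − 36.
Step 7: lead(−5x − 36) ÷ lead(D) = −5x ÷ −x = 5. Subtract (5)·D = −5x − 35. Remainder: −1.

R(x) = −1, so D(x) is not a factor of P(x). no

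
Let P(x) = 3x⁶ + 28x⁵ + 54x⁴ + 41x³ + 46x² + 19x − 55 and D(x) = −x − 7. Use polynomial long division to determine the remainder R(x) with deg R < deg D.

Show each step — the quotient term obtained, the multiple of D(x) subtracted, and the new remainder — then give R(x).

R(x) = 8

Step 1: lead(3x⁶ + 28x⁵ + 54x⁴ + 41x³ + 46x² + 19x − 55) ÷ lead(D) = 3x⁶ ÷ −x = −3x⁵. Subtract (−3x⁵)·D = 3x⁶ + 21x⁵. Remainder: 7x⁵ + 54x⁴ + 41x³ + 46x² + 19x − 55.
Step 2: lead(7x⁵ + 54x⁴ + 41x³ + 46x² + 19x − 55) ÷ lead(D) = 7x⁵ ÷ −x = −7x⁴. Subtract (−7x⁴)·D = 7x⁵ + 49x⁴. Remainder: 5x⁴ + 41x³ + 46x² + 19x − 55.
Step 3: lead(5x⁴ + 41x³ + 46x² + 19x − 55) ÷ lead(D) = 5x⁴ ÷ −x = −5x³. Subtract (−5x³)·D = 5x⁴ + 35x³. Remainder: 6x³ + 46x² + 19x − 55.
Step 4: lead(6x³ + 46x² + 19x − 55) ÷ lead(D) = 6x³ ÷ −x = −6x². Subtract (−6x²)·D = 6x³ + 42x². Remainder: 4x² + 19x − 55.
Step 5: lead(4x² + 19x − 55) ÷ lead(D) = 4x² ÷ −x = −4x. Subtract (−4x)·D = 4x² + 28x. Remainder: −9x − 55.
Step 6: lead(−9x − 55) ÷ lead(D) = −9x ÷ −x = 9. Subtract (9)·D = −9x − 63. Remainder: 8.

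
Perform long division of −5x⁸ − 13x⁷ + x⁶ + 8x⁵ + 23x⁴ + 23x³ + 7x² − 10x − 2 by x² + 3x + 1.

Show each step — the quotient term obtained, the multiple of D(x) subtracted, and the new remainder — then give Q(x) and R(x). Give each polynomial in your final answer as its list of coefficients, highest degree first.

Q = [-5, 2, 0, 6, 5, 2, -4]; R = [2]

Step 1: lead(−5x⁸ − 13x⁷ + x⁶ + 8x⁵ + 23x⁴ + 23x³ + 7x² − 10x − 2) ÷ lead(D) = −5x⁸ ÷ x² = −5x⁶. Subtract (−5x⁶)·D = −5x⁸ − 15x⁷ − 5x⁶. Remainder: 2x⁷ + 6x⁶ + 8x⁵ + 23x⁴ + 23x³ + 7x² − 10x − 2.
Step 2: lead(2x⁷ + 6x⁶ + 8x⁵ + 23x⁴ + 23x³ + 7x² − 10x − 2) ÷ lead(D) = 2x⁷ ÷ x² = 2x⁵. Subtract (2x⁵)·D = 2x⁷ + 6x⁶ + 2x⁵. Remainder: 6x⁵ + 23x⁴ + 23x³ + 7x² − 10x − 2.
Step 3: lead(6x⁵ + 23x⁴ + 23x³ + 7x² − 10x − 2) ÷ lead(D) = 6x⁵ ÷ x² = 6x³. Subtract (6x³)·D = 6x⁵ + 18x⁴ + 6x³. Remainder: 5x⁴ + 17x³ + 7x² − 10x − 2.
Step 4: lead(5x⁴ + 17x³ + 7x² − 10x − 2) ÷ lead(D) = 5x⁴ ÷ x² = 5x². Subtract (5x²)·D = 5x⁴ + 15x³ + 5x². Remainder: 2x³ + 2x² − 10x − 2.
Step 5: lead(2x³ + 2x² − 10x − 2) ÷ lead(D) = 2x³ ÷ x² = 2x. Subtract (2x)·D = 2x³ + 6x² + 2x. Remainder: −4x² − 12x − 2.
Step 6: lead(−4x² − 12x − 2) ÷ lead(D) = −4x² ÷ x² = −4. Subtract (−4)·D = −4x² − 12x − 4. Remainder: 2.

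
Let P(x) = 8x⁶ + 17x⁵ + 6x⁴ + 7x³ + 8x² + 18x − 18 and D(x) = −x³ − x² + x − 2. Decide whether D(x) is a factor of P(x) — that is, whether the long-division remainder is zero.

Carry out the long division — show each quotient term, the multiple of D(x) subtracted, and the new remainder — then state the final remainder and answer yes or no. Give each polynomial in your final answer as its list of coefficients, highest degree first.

R = [3, -8], so D(x) is not a factor of P(x). no

Step 1: lead(8x⁶ + 17x⁵ + 6x⁴ + 7x³ + 8x² + 18x − 18) ÷ lead(D) = 8x⁶ ÷ −x³ = −8x³. Subtract (−8x³)·D = 8x⁶ + 8x⁵ − 8x⁴ + 16x³. Remainder: 9x⁵ + 14x⁴ − 9x³ + 8x² + 18x − 18.
Step 2: lead(9x⁵ + 14x⁴ − 9x³ + 8x² + 18x − 18) ÷ lead(D) = 9x⁵ ÷ −x³ = −9x². Subtract (−9x²)·D = 9x⁵ + 9x⁴ − 9x³ + 18x². Remainder: 5x⁴ − 10x² + 18x − 18.
Step 3: lead(5x⁴ − 10x² + 18x − 18) ÷ lead(D) = 5x⁴ ÷ −x³ = −5x. Subtract (−5x)·D = 5x⁴ + 5x³ − 5x² + 10x. Remainder: −5x³ − 5x² + 8x − 18.
Step 4: lead(−5x³ − 5x² + 8x − 18) ÷ lead(D) = −5x³ ÷ −x³ = 5. Subtract (5)·D = −5x³ − 5x² + 5x − 10. Remainder: 3x − 8.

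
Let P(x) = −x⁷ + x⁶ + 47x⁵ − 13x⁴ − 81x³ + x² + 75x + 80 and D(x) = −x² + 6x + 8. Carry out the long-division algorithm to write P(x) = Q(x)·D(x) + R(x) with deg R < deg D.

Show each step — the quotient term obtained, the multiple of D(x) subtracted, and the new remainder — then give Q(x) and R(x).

Q(x) = x⁵ + 5x⁴ − 9x³ − x² + 3x + 9; R(x) = −3x + 8

Step 1: lead(−x⁷ + x⁶ + 47x⁵ − 13x⁴ − 81x³ + x² + 75x + 80) ÷ lead(D) = −x⁷ ÷ −x² = x⁵. Subtract (x⁵)·D = −x⁷ + 6x⁶ + 8x⁵. Remainder: −5x⁶ + 39x⁵ − 13x⁴ − 81x³ + x² + 75x + 80.
Step 2: lead(−5x⁶ + 39x⁵ − 13x⁴ − 81x³ + x² + 75x + 80) ÷ lead(D) = −5x⁶ ÷ −x² = 5x⁴. Subtract (5x⁴)·D = −5x⁶ + 30x⁵ + 40x⁴. Remainder: 9x⁵ − 53x⁴ − 81x³ + x² + 75x + 80.
Step 3: lead(9x⁵ − 53x⁴ − 81x³ + x² + 75x + 80) ÷ lead(D) = 9x⁵ ÷ −x² = −9x³. Subtract (−9x³)·D = 9x⁵ − 54x⁴ − 72x³. Remainder: x⁴ − 9x³ + x² + 75x + 80.
Step 4: lead(x⁴ − 9x³ + x² + 75x + 80) ÷ lead(D) = x⁴ ÷ −x² = −x². Subtract (−x²)·D = x⁴ − 6x³ − 8x². Remainder: −3x³ + 9x² + 75x + 80.
Step 5: lead(−3x³ + 9x² + 75x + 80) ÷ lead(D) = −3x³ ÷ −x² = 3x. Subtract (3x)·D = −3x³ + 18x² + 24x. Remainder: −9x² + 51x + 80.
Step 6: lead(−9x² + 51x + 80) ÷ lead(D) = −9x² ÷ −x² = 9. Subtract (9)·D = −9x² + 54x + 72. Remainder: −3x + 8.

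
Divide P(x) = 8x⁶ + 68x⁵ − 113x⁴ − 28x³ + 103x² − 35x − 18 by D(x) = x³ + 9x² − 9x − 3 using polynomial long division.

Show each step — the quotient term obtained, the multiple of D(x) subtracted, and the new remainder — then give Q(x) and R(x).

Q(x) = 8x³ − 4x² − 5x + 5; R(x) = x² − 5x − 3

Step 1: lead(8x⁶ + 68x⁵ − 113x⁴ − 28x³ + 103x² − 35x − 18) ÷ lead(D) = 8x⁶ ÷ x³ = 8x³. Subtract (8x³)·D = 8x⁶ + 72x⁵ − 72x⁴ − 24x³. Remainder: −4x⁵ − 41x⁴ − 4x³ + 103x² − 35x − 18.
Step 2: lead(−4x⁵ − 41x⁴ − 4x³ + 103x² − 35x − 18) ÷ lead(D) = −4x⁵ ÷ x³ = −4x². Subtract (−4x²)·D = −4x⁵ − 36x⁴ + 36x³ + 12x². Remainder: −5x⁴ − 40x³ + 91x² − 35x − 18.
Step 3: lead(−5x⁴ − 40x³ + 91x² − 35x − 18) ÷ lead(D) = −5x⁴ ÷ x³ = −5x. Subtract (−5x)·D = −5x⁴ − 45x³ + 45x² + 15x. Remainder: 5x³ + 46x² − 50x − 18.
Step 4: lead(5x³ + 46x² − 50x − 18) ÷ lead(D) = 5x³ ÷ x³ = 5. Subtract (5)·D = 5x³ + 45x² − 45x − 15. Remainder: x² − 5x − 3.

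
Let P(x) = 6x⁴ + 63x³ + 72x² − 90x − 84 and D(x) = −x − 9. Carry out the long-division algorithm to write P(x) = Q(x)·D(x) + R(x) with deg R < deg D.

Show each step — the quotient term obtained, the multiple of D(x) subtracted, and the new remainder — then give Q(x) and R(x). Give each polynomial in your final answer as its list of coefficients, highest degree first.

Q = [-6, -9, 9, 9]; R = [-3]

Step 1: lead(6x⁴ + 63x³ + 72x² − 90x − 84) ÷ lead(D) = 6x⁴ ÷ −x = −6x³. Subtract (−6x³)·D = 6x⁴ + 54x³. Remainder: 9x³ + 72x² − 90x − 84.
Step 2: lead(9x³ + 72x² − 90x − 84) ÷ lead(D) = 9x³ ÷ −x = −9x². Subtract (−9x²)·D = 9x³ + 81x². Remainder: −9x² − 90x − 84.
Step 3: lead(−9x² − 90x − 84) ÷ lead(D) = −9x² ÷ −x = 9x. Subtract (9x)·D = −9x² − 81x. Remainder: −9x − 84.
Step 4: lead(−9x − 84) ÷ lead(D) = −9x ÷ −x = 9. Subtract (9)·D = −9x − 81. Remainder: −3.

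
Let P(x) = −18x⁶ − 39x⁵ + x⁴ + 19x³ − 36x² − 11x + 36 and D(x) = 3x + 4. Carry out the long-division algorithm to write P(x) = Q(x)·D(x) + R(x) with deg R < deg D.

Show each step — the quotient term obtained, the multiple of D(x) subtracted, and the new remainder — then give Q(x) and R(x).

Step 1: lead(−18x⁶ − 39x⁵ + x⁴ + 19x³ − 36x² − 11x + 36) ÷ lead(D) = −18x⁶ ÷ 3x = −6x⁵. Subtract (−6x⁵)·D = −18x⁶ − 24x⁵. Remainder: −15x⁵ + x⁴ + 19x³ − 36x² − 11x + 36.
Step 2: lead(−15x⁵ + x⁴ + 19x³ − 36x² − 11x + 36) ÷ lead(D) = −15x⁵ ÷ 3x = −5x⁴. Subtract (−5x⁴)·D = −15x⁵ − 20x⁴. Remainder: 21x⁴ + 19x³ − 36x² − 11x + 36.
Step 3: lead(21x⁴ + 19x³ − 36x² − 11x + 36) ÷ lead(D) = 21x⁴ ÷ 3x = 7x³. Subtract (7x³)·D = 21x⁴ + 28x³. Remainder: −9x³ − 36x² − 11x + 36.
Step 4: lead(−9x³ − 36x² − 11x + 36) ÷ lead(D) = −9x³ ÷ 3x = −3x². Subtract (−3x²)·D = −9x³ − 12x². Remainder: −24x² − 11x + 36.
Step 5: lead(−24x² − 11x + 36) ÷ lead(D) = −24x² ÷ 3x = −8x. Subtract (−8x)·D = −24x² − 32x. Remainder: 21x + 36.
Step 6: lead(21x + 36) ÷ lead(D) = 21x ÷ 3x = 7. Subtract (7)·D = 21x + 28. Remainder: 8.

Q(x) = −6x⁵ − 5x⁴ + 7x³ − 3x² − 8x + 7; R(x) = 8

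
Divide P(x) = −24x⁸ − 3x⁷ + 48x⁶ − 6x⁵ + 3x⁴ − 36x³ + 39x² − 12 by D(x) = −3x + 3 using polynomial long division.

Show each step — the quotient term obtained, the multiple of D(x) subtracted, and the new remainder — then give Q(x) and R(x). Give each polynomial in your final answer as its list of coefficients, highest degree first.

Step 1: lead(−24x⁸ − 3x⁷ + 48x⁶ − 6x⁵ + 3x⁴ − 36x³ + 39x² − 12) ÷ lead(D) = −24x⁸ ÷ −3x = 8x⁷. Subtract (8x⁷)·D = −24x⁸ + 24x⁷. Remainder: −27x⁷ + 48x⁶ − 6x⁵ + 3x⁴ − 36x³ + 39x² − 12.
Step 2: lead(−27x⁷ + 48x⁶ − 6x⁵ + 3x⁴ − 36x³ + 39x² − 12) ÷ lead(D) = −27x⁷ ÷ −3x = 9x⁶. Subtract (9x⁶)·D = −27x⁷ + 27x⁶. Remainder: 21x⁶ − 6x⁵ + 3x⁴ − 36x³ + 39x² − 12.
Step 3: lead(21x⁶ − 6x⁵ + 3x⁴ − 36x³ + 39x² − 12) ÷ lead(D) = 21x⁶ ÷ −3x = −7x⁵. Subtract (−7x⁵)·D = 21x⁶ − 21x⁵. Remainder: 15x⁵ + 3x⁴ − 36x³ + 39x² − 12.
Step 4: lead(15x⁵ + 3x⁴ − 36x³ + 39x² − 12) ÷ lead(D) = 15x⁵ ÷ −3x = −5x⁴. Subtract (−5x⁴)·D = 15x⁵ − 15x⁴. Remainder: 18x⁴ − 36x³ + 39x² − 12.
Step 5: lead(18x⁴ − 36x³ + 39x² − 12) ÷ lead(D) = 18x⁴ ÷ −3x = −6x³. Subtract (−6x³)·D = 18x⁴ − 18x³. Remainder: −18x³ + 39x² − 12.
Step 6: lead(−18x³ + 39x² − 12) ÷ lead(D) = −18x³ ÷ −3x = 6x². Subtract (6x²)·D = −18x³ + 18x². Remainder: 21x² − 12.
Step 7: lead(21x² − 12) ÷ lead(D) = 21x² ÷ −3x = −7x. Subtract (−7x)·D = 21x² − 21x. Remainder: 21x − 12.
Step 8: lead(21x − 12) ÷ lead(D) = 21x ÷ −3x = −7. Subtract (−7)·D = 21x − 21. Remainder: 9.

Q = [8, 9, -7, -5, -6, 6, -7, -7]; R = [9]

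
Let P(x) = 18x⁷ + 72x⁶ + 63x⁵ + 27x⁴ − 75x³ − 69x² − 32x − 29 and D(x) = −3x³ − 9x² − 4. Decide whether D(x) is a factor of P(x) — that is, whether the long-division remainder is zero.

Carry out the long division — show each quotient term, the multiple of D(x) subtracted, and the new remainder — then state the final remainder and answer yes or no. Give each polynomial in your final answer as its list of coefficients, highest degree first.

R = [7], so D(x) is not a factor of P(x). no

Step 1: lead(18x⁷ + 72x⁶ + 63x⁵ + 27x⁴ − 75x³ − 69x² − 32x − 29) ÷ lead(D) = 18x⁷ ÷ −3x³ = −6x⁴. Subtract (−6x⁴)·D = 18x⁷ + 54x⁶ + 24x⁴. Remainder: 18x⁶ + 63x⁵ + 3x⁴ − 75x³ − 69x² − 32x − 29.
Step 2: lead(18x⁶ + 63x⁵ + 3x⁴ − 75x³ − 69x² − 32x − 29) ÷ lead(D) = 18x⁶ ÷ −3x³ = −6x³. Subtract (−6x³)·D = 18x⁶ + 54x⁵ + 24x³. Remainder: 9x⁵ + 3x⁴ − 99x³ − 69x² − 32x − 29.
Step 3: lead(9x⁵ + 3x⁴ − 99x³ − 69x² − 32x − 29) ÷ lead(D) = 9x⁵ ÷ −3x³ = −3x². Subtract (−3x²)·D = 9x⁵ + 27x⁴ + 12x². Remainder: −24x⁴ − 99x³ − 81x² − 32x − 29.
Step 4: lead(−24x⁴ − 99x³ − 81x² − 32x − 29) ÷ lead(D) = −24x⁴ ÷ −3x³ = 8x. Subtract (8x)·D = −24x⁴ − 72x³ − 32x. Remainder: −27x³ − 81x² − 29.
Step 5: lead(−27x³ − 81x² − 29) ÷ lead(D) = −27x³ ÷ −3x³ = 9. Subtract (9)·D = −27x³ − 81x² − 36. Remainder: 7.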